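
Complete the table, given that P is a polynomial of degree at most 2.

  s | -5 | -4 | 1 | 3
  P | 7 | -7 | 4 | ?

The 3 known values determine P uniquely (degree ≤ 2).
Evaluate each Lagrange basis at s = 3:
L_0(3) = (7)·(2)/[(-1)·(-6)] = 7/3
L_1(3) = (8)·(2)/[(1)·(-5)] = -16/5
L_2(3) = (8)·(7)/[(6)·(5)] = 28/15
Sum: 7·(7/3) + (-7)·(-16/5) + 4·(28/15) = 231/5

231/5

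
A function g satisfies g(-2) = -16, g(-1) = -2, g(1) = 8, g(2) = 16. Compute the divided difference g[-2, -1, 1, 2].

1

g[-2,-1] = (-2 - (-16)) / (-1 - (-2)) = 14
g[-1,1] = (8 - (-2)) / (1 - (-1)) = 5
g[1,2] = (16 - 8) / (2 - 1) = 8
g[-2,-1,1] = (5 - 14) / (1 - (-2)) = -3
g[-1,1,2] = (8 - 5) / (2 - (-1)) = 1
g[-2,-1,1,2] = (1 - (-3)) / (2 - (-2)) = 1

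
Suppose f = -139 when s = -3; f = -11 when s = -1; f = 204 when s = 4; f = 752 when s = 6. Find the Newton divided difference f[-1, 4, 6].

f[-1,4] = (204 - (-11)) / (4 - (-1)) = 43
f[4,6] = (752 - 204) / (6 - 4) = 274
f[-1,4,6] = (274 - 43) / (6 - (-1)) = 33

33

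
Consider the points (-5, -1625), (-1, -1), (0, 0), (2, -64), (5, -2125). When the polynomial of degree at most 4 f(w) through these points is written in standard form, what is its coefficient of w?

Build the Lagrange basis polynomials:
L_0(w) = (w + 1)w(w - 2)(w - 5) / [1400] = (1/1400)w^4 - (3/700)w^3 + (3/1400)w^2 + (1/140)w
L_1(w) = (w + 5)w(w - 2)(w - 5) / [-72] = -(1/72)w^4 + (1/36)w^3 + (25/72)w^2 - (25/36)w
L_2(w) = (w + 5)(w + 1)(w - 2)(w - 5) / [50] = (1/50)w^4 - (1/50)w^3 - (27/50)w^2 + (1/2)w + 1
L_3(w) = (w + 5)(w + 1)w(w - 5) / [-126] = -(1/126)w^4 - (1/126)w^3 + (25/126)w^2 + (25/126)w
L_4(w) = (w + 5)(w + 1)w(w - 2) / [900] = (1/900)w^4 + (1/225)w^3 - (7/900)w^2 - (1/90)w
f(w) = (-1625)·L_0 + (-1)·L_1 + 0·L_2 + (-64)·L_3 + (-2125)·L_4
Only the coefficient of w is needed; take it from each L_i and combine:
(-1625)·(1/140) + (-1)·(-25/36) + 0·(1/2) + (-64)·(25/126) + (-2125)·(-1/90) = 0

0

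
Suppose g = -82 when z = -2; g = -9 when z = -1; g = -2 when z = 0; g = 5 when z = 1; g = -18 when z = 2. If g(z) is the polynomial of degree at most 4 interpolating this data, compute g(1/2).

L_0(1/2) = (3/2)·(1/2)·(-1/2)·(-3/2)/[(-1)·(-2)·(-3)·(-4)] = 3/128
L_1(1/2) = (5/2)·(1/2)·(-1/2)·(-3/2)/[(1)·(-1)·(-2)·(-3)] = -5/32
L_2(1/2) = (5/2)·(3/2)·(-1/2)·(-3/2)/[(2)·(1)·(-1)·(-2)] = 45/64
L_3(1/2) = (5/2)·(3/2)·(1/2)·(-3/2)/[(3)·(2)·(1)·(-1)] = 15/32
L_4(1/2) = (5/2)·(3/2)·(1/2)·(-1/2)/[(4)·(3)·(2)·(1)] = -5/128
Sum: (-82)·(3/128) + (-9)·(-5/32) + (-2)·(45/64) + 5·(15/32) + (-18)·(-5/128) = 9/8

9/8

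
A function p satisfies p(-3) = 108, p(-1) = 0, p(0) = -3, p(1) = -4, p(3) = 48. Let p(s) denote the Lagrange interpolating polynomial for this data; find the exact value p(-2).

23

L_0(-2) = (-1)·(-2)·(-3)·(-5)/[(-2)·(-3)·(-4)·(-6)] = 5/24
L_1(-2) = (1)·(-2)·(-3)·(-5)/[(2)·(-1)·(-2)·(-4)] = 15/8
L_2(-2) = (1)·(-1)·(-3)·(-5)/[(3)·(1)·(-1)·(-3)] = -5/3
L_3(-2) = (1)·(-1)·(-2)·(-5)/[(4)·(2)·(1)·(-2)] = 5/8
L_4(-2) = (1)·(-1)·(-2)·(-3)/[(6)·(4)·(3)·(2)] = -1/24
Sum: 108·(5/24) + 0 + (-3)·(-5/3) + (-4)·(5/8) + 48·(-1/24) = 23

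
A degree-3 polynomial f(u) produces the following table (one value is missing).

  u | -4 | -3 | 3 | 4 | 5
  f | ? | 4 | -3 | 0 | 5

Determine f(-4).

The 4 known values determine f uniquely (degree ≤ 3).
Evaluate each Lagrange basis at u = -4:
L_0(-4) = (-7)·(-8)·(-9)/[(-6)·(-7)·(-8)] = 3/2
L_1(-4) = (-1)·(-8)·(-9)/[(6)·(-1)·(-2)] = -6
L_2(-4) = (-1)·(-7)·(-9)/[(7)·(1)·(-1)] = 9
L_3(-4) = (-1)·(-7)·(-8)/[(8)·(2)·(1)] = -7/2
Sum: 4·(3/2) + (-3)·(-6) + 0 + 5·(-7/2) = 13/2

13/2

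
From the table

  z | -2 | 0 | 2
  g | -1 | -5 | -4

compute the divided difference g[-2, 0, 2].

5/8

g[-2,0] = (-5 - (-1)) / (0 - (-2)) = -2
g[0,2] = (-4 - (-5)) / (2 - 0) = 1/2
g[-2,0,2] = (1/2 - (-2)) / (2 - (-2)) = 5/8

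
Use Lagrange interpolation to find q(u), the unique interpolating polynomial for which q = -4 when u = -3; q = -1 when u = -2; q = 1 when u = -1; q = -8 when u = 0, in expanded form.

q(u) = -(5/3)u^3 - (21/2)u^2 - (107/6)u - 8

L_0(u) = (u + 2)(u + 1)u / [-6] = -(1/6)u^3 - (1/2)u^2 - (1/3)u
L_1(u) = (u + 3)(u + 1)u / [2] = (1/2)u^3 + 2u^2 + (3/2)u
L_2(u) = (u + 3)(u + 2)u / [-2] = -(1/2)u^3 - (5/2)u^2 - 3u
L_3(u) = (u + 3)(u + 2)(u + 1) / [6] = (1/6)u^3 + u^2 + (11/6)u + 1
q(u) = (-4)·L_0 + (-1)·L_1 + 1·L_2 + (-8)·L_3
  (-4)·L_0(u) = (2/3)u^3 + 2u^2 + (4/3)u
  (-1)·L_1(u) = -(1/2)u^3 - 2u^2 - (3/2)u
  1·L_2(u) = -(1/2)u^3 - (5/2)u^2 - 3u
  (-8)·L_3(u) = -(4/3)u^3 - 8u^2 - (44/3)u - 8
Adding term by term: -(5/3)u^3 - (21/2)u^2 - (107/6)u - 8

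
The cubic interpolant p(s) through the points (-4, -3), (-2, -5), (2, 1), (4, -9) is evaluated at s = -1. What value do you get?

-49/16

Using Newton's divided-difference form:
p[-4,-2] = (-5 - (-3)) / (-2 - (-4)) = -1
p[-2,2] = (1 - (-5)) / (2 - (-2)) = 3/2
p[2,4] = (-9 - 1) / (4 - 2) = -5
p[-4,-2,2] = (3/2 - (-1)) / (2 - (-4)) = 5/12
p[-2,2,4] = (-5 - 3/2) / (4 - (-2)) = -13/12
p[-4,-2,2,4] = (-13/12 - 5/12) / (4 - (-4)) = -3/16
p(-1) = -3 + (-1)·(3) + (5/12)·(3)·(1) + (-3/16)·(3)·(1)·(-3) = -49/16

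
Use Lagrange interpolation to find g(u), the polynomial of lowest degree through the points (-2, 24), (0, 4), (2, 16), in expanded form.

g(u) = 4u^2 - 2u + 4

L_0(u) = u(u - 2) / [8] = (1/8)u^2 - (1/4)u
L_1(u) = (u + 2)(u - 2) / [-4] = -(1/4)u^2 + 1
L_2(u) = (u + 2)u / [8] = (1/8)u^2 + (1/4)u
g(u) = 24·L_0 + 4·L_1 + 16·L_2
  24·L_0(u) = 3u^2 - 6u
  4·L_1(u) = -u^2 + 4
  16·L_2(u) = 2u^2 + 4u
Adding term by term: 4u^2 - 2u + 4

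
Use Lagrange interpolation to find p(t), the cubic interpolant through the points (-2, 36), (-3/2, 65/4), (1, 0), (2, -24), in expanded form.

p(t) = -4t^3 + t^2 + t + 2

Build the Lagrange basis polynomials:
L_0(t) = (t + 3/2)(t - 1)(t - 2) / [-6] = -(1/6)t^3 + (1/4)t^2 + (5/12)t - 1/2
L_1(t) = (t + 2)(t - 1)(t - 2) / [35/8] = (8/35)t^3 - (8/35)t^2 - (32/35)t + 32/35
L_2(t) = (t + 2)(t + 3/2)(t - 2) / [-15/2] = -(2/15)t^3 - (1/5)t^2 + (8/15)t + 4/5
L_3(t) = (t + 2)(t + 3/2)(t - 1) / [14] = (1/14)t^3 + (5/28)t^2 - (1/28)t - 3/14
p(t) = 36·L_0 + (65/4)·L_1 + 0·L_2 + (-24)·L_3
  36·L_0(t) = -6t^3 + 9t^2 + 15t - 18
  (65/4)·L_1(t) = (26/7)t^3 - (26/7)t^2 - (104/7)t + 104/7
  0·L_2(t) = 0
  (-24)·L_3(t) = -(12/7)t^3 - (30/7)t^2 + (6/7)t + 36/7
Adding term by term: -4t^3 + t^2 + t + 2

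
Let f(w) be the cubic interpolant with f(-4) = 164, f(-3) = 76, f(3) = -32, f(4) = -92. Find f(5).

Using Newton's divided-difference form:
f[-4,-3] = (76 - 164) / (-3 - (-4)) = -88
f[-3,3] = (-32 - 76) / (3 - (-3)) = -18
f[3,4] = (-92 - (-32)) / (4 - 3) = -60
f[-4,-3,3] = (-18 - (-88)) / (3 - (-4)) = 10
f[-3,3,4] = (-60 - (-18)) / (4 - (-3)) = -6
f[-4,-3,3,4] = (-6 - 10) / (4 - (-4)) = -2
f(5) = 164 + (-88)·(9) + 10·(9)·(8) + (-2)·(9)·(8)·(2) = -196

-196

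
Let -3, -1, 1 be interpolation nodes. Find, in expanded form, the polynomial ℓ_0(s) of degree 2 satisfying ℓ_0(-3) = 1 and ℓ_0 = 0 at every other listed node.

ℓ_0(s) = (s + 1)(s - 1) / [(-2)·(-4)]
       = (s^2 - 1) / (8)

ℓ_0(s) = (1/8)s^2 - 1/8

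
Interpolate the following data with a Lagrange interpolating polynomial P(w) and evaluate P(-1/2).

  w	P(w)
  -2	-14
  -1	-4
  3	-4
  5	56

L_0(-1/2) = (1/2)·(-7/2)·(-11/2)/[(-1)·(-5)·(-7)] = -11/40
L_1(-1/2) = (3/2)·(-7/2)·(-11/2)/[(1)·(-4)·(-6)] = 77/64
L_2(-1/2) = (3/2)·(1/2)·(-11/2)/[(5)·(4)·(-2)] = 33/320
L_3(-1/2) = (3/2)·(1/2)·(-7/2)/[(7)·(6)·(2)] = -1/32
Sum: (-14)·(-11/40) + (-4)·(77/64) + (-4)·(33/320) + 56·(-1/32) = -25/8

-25/8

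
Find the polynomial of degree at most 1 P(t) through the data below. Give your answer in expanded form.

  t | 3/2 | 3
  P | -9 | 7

P(t) = (32/3)t - 25

L_0(t) = (t - 3) / [-3/2] = -(2/3)t + 2
L_1(t) = (t - 3/2) / [3/2] = (2/3)t - 1
P(t) = (-9)·L_0 + 7·L_1
  (-9)·L_0(t) = 6t - 18
  7·L_1(t) = (14/3)t - 7
Adding term by term: (32/3)t - 25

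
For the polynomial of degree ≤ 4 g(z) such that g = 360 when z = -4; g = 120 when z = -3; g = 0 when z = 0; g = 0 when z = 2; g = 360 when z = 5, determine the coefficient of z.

Build the Lagrange basis polynomials:
L_0(z) = (z + 3)z(z - 2)(z - 5) / [216] = (1/216)z^4 - (1/54)z^3 - (11/216)z^2 + (5/36)z
L_1(z) = (z + 4)z(z - 2)(z - 5) / [-120] = -(1/120)z^4 + (1/40)z^3 + (3/20)z^2 - (1/3)z
L_2(z) = (z + 4)(z + 3)(z - 2)(z - 5) / [120] = (1/120)z^4 - (9/40)z^2 - (7/60)z + 1
L_3(z) = (z + 4)(z + 3)z(z - 5) / [-180] = -(1/180)z^4 - (1/90)z^3 + (23/180)z^2 + (1/3)z
L_4(z) = (z + 4)(z + 3)z(z - 2) / [1080] = (1/1080)z^4 + (1/216)z^3 - (1/540)z^2 - (1/45)z
g(z) = 360·L_0 + 120·L_1 + 0·L_2 + 0·L_3 + 360·L_4
Only the coefficient of z is needed; take it from each L_i and combine:
360·(5/36) + 120·(-1/3) + 0·(-7/60) + 0·(1/3) + 360·(-1/45) = 2

2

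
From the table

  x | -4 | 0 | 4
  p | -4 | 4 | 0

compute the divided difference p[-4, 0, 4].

-3/8

p[-4,0] = (4 - (-4)) / (0 - (-4)) = 2
p[0,4] = (0 - 4) / (4 - 0) = -1
p[-4,0,4] = (-1 - 2) / (4 - (-4)) = -3/8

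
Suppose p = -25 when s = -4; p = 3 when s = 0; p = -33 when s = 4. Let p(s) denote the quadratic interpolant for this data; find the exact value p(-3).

-12

L_0(-3) = (-3)·(-7)/[(-4)·(-8)] = 21/32
L_1(-3) = (1)·(-7)/[(4)·(-4)] = 7/16
L_2(-3) = (1)·(-3)/[(8)·(4)] = -3/32
Sum: (-25)·(21/32) + 3·(7/16) + (-33)·(-3/32) = -12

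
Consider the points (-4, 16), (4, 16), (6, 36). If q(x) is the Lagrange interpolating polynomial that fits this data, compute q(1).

1

Evaluate each Lagrange basis at x = 1:
L_0(1) = (-3)·(-5)/[(-8)·(-10)] = 3/16
L_1(1) = (5)·(-5)/[(8)·(-2)] = 25/16
L_2(1) = (5)·(-3)/[(10)·(2)] = -3/4
Sum: 16·(3/16) + 16·(25/16) + 36·(-3/4) = 1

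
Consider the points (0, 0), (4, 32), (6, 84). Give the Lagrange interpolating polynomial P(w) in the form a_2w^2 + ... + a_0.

P(w) = 3w^2 - 4w

Build the Lagrange basis polynomials:
L_0(w) = (w - 4)(w - 6) / [24] = (1/24)w^2 - (5/12)w + 1
L_1(w) = w(w - 6) / [-8] = -(1/8)w^2 + (3/4)w
L_2(w) = w(w - 4) / [12] = (1/12)w^2 - (1/3)w
P(w) = 0·L_0 + 32·L_1 + 84·L_2
  0·L_0(w) = 0
  32·L_1(w) = -4w^2 + 24w
  84·L_2(w) = 7w^2 - 28w
Adding term by term: 3w^2 - 4w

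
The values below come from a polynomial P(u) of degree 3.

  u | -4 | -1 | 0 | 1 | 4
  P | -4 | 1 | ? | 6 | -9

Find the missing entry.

25/6

The 4 known values determine P uniquely (degree ≤ 3).
Evaluate each Lagrange basis at u = 0:
L_0(0) = (1)·(-1)·(-4)/[(-3)·(-5)·(-8)] = -1/30
L_1(0) = (4)·(-1)·(-4)/[(3)·(-2)·(-5)] = 8/15
L_2(0) = (4)·(1)·(-4)/[(5)·(2)·(-3)] = 8/15
L_3(0) = (4)·(1)·(-1)/[(8)·(5)·(3)] = -1/30
Sum: (-4)·(-1/30) + 1·(8/15) + 6·(8/15) + (-9)·(-1/30) = 25/6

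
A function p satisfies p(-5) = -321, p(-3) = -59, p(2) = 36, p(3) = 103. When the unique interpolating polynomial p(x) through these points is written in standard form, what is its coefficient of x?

0

Build the Lagrange basis polynomials:
L_0(x) = (x + 3)(x - 2)(x - 3) / [-112] = -(1/112)x^3 + (1/56)x^2 + (9/112)x - 9/56
L_1(x) = (x + 5)(x - 2)(x - 3) / [60] = (1/60)x^3 - (19/60)x + 1/2
L_2(x) = (x + 5)(x + 3)(x - 3) / [-35] = -(1/35)x^3 - (1/7)x^2 + (9/35)x + 9/7
L_3(x) = (x + 5)(x + 3)(x - 2) / [48] = (1/48)x^3 + (1/8)x^2 - (1/48)x - 5/8
p(x) = (-321)·L_0 + (-59)·L_1 + 36·L_2 + 103·L_3
Only the coefficient of x is needed; take it from each L_i and combine:
(-321)·(9/112) + (-59)·(-19/60) + 36·(9/35) + 103·(-1/48) = 0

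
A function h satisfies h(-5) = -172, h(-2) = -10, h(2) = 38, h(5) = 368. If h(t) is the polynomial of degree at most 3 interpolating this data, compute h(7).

L_0(7) = (9)·(5)·(2)/[(-3)·(-7)·(-10)] = -3/7
L_1(7) = (12)·(5)·(2)/[(3)·(-4)·(-7)] = 10/7
L_2(7) = (12)·(9)·(2)/[(7)·(4)·(-3)] = -18/7
L_3(7) = (12)·(9)·(5)/[(10)·(7)·(3)] = 18/7
Sum: (-172)·(-3/7) + (-10)·(10/7) + 38·(-18/7) + 368·(18/7) = 908

908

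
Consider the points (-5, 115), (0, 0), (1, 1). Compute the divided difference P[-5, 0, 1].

4

P[-5,0] = (0 - 115) / (0 - (-5)) = -23
P[0,1] = (1 - 0) / (1 - 0) = 1
P[-5,0,1] = (1 - (-23)) / (1 - (-5)) = 4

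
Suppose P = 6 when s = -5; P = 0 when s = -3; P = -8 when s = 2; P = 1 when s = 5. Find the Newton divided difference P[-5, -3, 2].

1/5

P[-5,-3] = (0 - 6) / (-3 - (-5)) = -3
P[-3,2] = (-8 - 0) / (2 - (-3)) = -8/5
P[-5,-3,2] = (-8/5 - (-3)) / (2 - (-5)) = 1/5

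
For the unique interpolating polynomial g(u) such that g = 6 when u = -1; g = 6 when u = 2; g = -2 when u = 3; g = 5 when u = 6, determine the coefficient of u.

223/84

Build the Lagrange basis polynomials:
L_0(u) = (u - 2)(u - 3)(u - 6) / [-84] = -(1/84)u^3 + (11/84)u^2 - (3/7)u + 3/7
L_1(u) = (u + 1)(u - 3)(u - 6) / [12] = (1/12)u^3 - (2/3)u^2 + (3/4)u + 3/2
L_2(u) = (u + 1)(u - 2)(u - 6) / [-12] = -(1/12)u^3 + (7/12)u^2 - (1/3)u - 1
L_3(u) = (u + 1)(u - 2)(u - 3) / [84] = (1/84)u^3 - (1/21)u^2 + (1/84)u + 1/14
g(u) = 6·L_0 + 6·L_1 + (-2)·L_2 + 5·L_3
Only the coefficient of u is needed; take it from each L_i and combine:
6·(-3/7) + 6·(3/4) + (-2)·(-1/3) + 5·(1/84) = 223/84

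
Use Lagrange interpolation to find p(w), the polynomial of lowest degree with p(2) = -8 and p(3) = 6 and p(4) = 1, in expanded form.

Build the Lagrange basis polynomials:
L_0(w) = (w - 3)(w - 4) / [2] = (1/2)w^2 - (7/2)w + 6
L_1(w) = (w - 2)(w - 4) / [-1] = -w^2 + 6w - 8
L_2(w) = (w - 2)(w - 3) / [2] = (1/2)w^2 - (5/2)w + 3
p(w) = (-8)·L_0 + 6·L_1 + 1·L_2
  (-8)·L_0(w) = -4w^2 + 28w - 48
  6·L_1(w) = -6w^2 + 36w - 48
  1·L_2(w) = (1/2)w^2 - (5/2)w + 3
Adding term by term: -(19/2)w^2 + (123/2)w - 93

p(w) = -(19/2)w^2 + (123/2)w - 93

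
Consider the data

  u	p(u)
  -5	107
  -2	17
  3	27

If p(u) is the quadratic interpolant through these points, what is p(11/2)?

Using Newton's divided-difference form:
p[-5,-2] = (17 - 107) / (-2 - (-5)) = -30
p[-2,3] = (27 - 17) / (3 - (-2)) = 2
p[-5,-2,3] = (2 - (-30)) / (3 - (-5)) = 4
p(11/2) = 107 + (-30)·(21/2) + 4·(21/2)·(15/2) = 107

107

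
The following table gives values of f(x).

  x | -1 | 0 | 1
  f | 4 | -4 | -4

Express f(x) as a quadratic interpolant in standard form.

f(x) = 4x^2 - 4x - 4

Newton's divided differences:
f[-1,0] = (-4 - 4) / (0 - (-1)) = -8
f[0,1] = (-4 - (-4)) / (1 - 0) = 0
f[-1,0,1] = (0 - (-8)) / (1 - (-1)) = 4
f(x) = 4 + (-8)·(x + 1) + 4·(x + 1)x
Expanding: f(x) = 4x^2 - 4x - 4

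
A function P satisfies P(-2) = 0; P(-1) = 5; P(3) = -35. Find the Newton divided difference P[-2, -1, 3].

-3

P[-2,-1] = (5 - 0) / (-1 - (-2)) = 5
P[-1,3] = (-35 - 5) / (3 - (-1)) = -10
P[-2,-1,3] = (-10 - 5) / (3 - (-2)) = -3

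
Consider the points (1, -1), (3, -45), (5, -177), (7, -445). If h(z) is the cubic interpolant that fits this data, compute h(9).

-897

L_0(9) = (6)·(4)·(2)/[(-2)·(-4)·(-6)] = -1
L_1(9) = (8)·(4)·(2)/[(2)·(-2)·(-4)] = 4
L_2(9) = (8)·(6)·(2)/[(4)·(2)·(-2)] = -6
L_3(9) = (8)·(6)·(4)/[(6)·(4)·(2)] = 4
Sum: (-1)·(-1) + (-45)·(4) + (-177)·(-6) + (-445)·(4) = -897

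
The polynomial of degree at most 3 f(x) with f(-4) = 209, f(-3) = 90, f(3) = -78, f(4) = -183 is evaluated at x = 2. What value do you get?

L_0(2) = (5)·(-1)·(-2)/[(-1)·(-7)·(-8)] = -5/28
L_1(2) = (6)·(-1)·(-2)/[(1)·(-6)·(-7)] = 2/7
L_2(2) = (6)·(5)·(-2)/[(7)·(6)·(-1)] = 10/7
L_3(2) = (6)·(5)·(-1)/[(8)·(7)·(1)] = -15/28
Sum: 209·(-5/28) + 90·(2/7) + (-78)·(10/7) + (-183)·(-15/28) = -25

-25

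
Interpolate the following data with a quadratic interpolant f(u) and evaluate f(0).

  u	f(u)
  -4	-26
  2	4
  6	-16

Evaluate each Lagrange basis at u = 0:
L_0(0) = (-2)·(-6)/[(-6)·(-10)] = 1/5
L_1(0) = (4)·(-6)/[(6)·(-4)] = 1
L_2(0) = (4)·(-2)/[(10)·(4)] = -1/5
Sum: (-26)·(1/5) + 4·(1) + (-16)·(-1/5) = 2

2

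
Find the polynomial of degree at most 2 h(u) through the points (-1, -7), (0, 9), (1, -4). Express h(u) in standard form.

Newton's divided differences:
h[-1,0] = (9 - (-7)) / (0 - (-1)) = 16
h[0,1] = (-4 - 9) / (1 - 0) = -13
h[-1,0,1] = (-13 - 16) / (1 - (-1)) = -29/2
h(u) = -7 + 16·(u + 1) + (-29/2)·(u + 1)u
Expanding: h(u) = -(29/2)u^2 + (3/2)u + 9

h(u) = -(29/2)u^2 + (3/2)u + 9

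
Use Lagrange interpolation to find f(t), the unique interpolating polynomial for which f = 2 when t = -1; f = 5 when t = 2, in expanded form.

f(t) = t + 3

Build the Lagrange basis polynomials:
L_0(t) = (t - 2) / [-3] = -(1/3)t + 2/3
L_1(t) = (t + 1) / [3] = (1/3)t + 1/3
f(t) = 2·L_0 + 5·L_1
  2·L_0(t) = -(2/3)t + 4/3
  5·L_1(t) = (5/3)t + 5/3
Adding term by term: t + 3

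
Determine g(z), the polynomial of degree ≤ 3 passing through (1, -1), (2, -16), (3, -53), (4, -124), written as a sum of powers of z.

g(z) = -2z^3 + z^2 - 4z + 4

Build the Lagrange basis polynomials:
L_0(z) = (z - 2)(z - 3)(z - 4) / [-6] = -(1/6)z^3 + (3/2)z^2 - (13/3)z + 4
L_1(z) = (z - 1)(z - 3)(z - 4) / [2] = (1/2)z^3 - 4z^2 + (19/2)z - 6
L_2(z) = (z - 1)(z - 2)(z - 4) / [-2] = -(1/2)z^3 + (7/2)z^2 - 7z + 4
L_3(z) = (z - 1)(z - 2)(z - 3) / [6] = (1/6)z^3 - z^2 + (11/6)z - 1
g(z) = (-1)·L_0 + (-16)·L_1 + (-53)·L_2 + (-124)·L_3
  (-1)·L_0(z) = (1/6)z^3 - (3/2)z^2 + (13/3)z - 4
  (-16)·L_1(z) = -8z^3 + 64z^2 - 152z + 96
  (-53)·L_2(z) = (53/2)z^3 - (371/2)z^2 + 371z - 212
  (-124)·L_3(z) = -(62/3)z^3 + 124z^2 - (682/3)z + 124
Adding term by term: -2z^3 + z^2 - 4z + 4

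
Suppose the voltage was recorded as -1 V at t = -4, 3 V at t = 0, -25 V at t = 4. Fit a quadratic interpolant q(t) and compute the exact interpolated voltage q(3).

-15

Using Newton's divided-difference form:
q[-4,0] = (3 - (-1)) / (0 - (-4)) = 1
q[0,4] = (-25 - 3) / (4 - 0) = -7
q[-4,0,4] = (-7 - 1) / (4 - (-4)) = -1
q(3) = -1 + 1·(7) + (-1)·(7)·(3) = -15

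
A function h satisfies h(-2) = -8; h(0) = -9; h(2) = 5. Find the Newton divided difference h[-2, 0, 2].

15/8

h[-2,0] = (-9 - (-8)) / (0 - (-2)) = -1/2
h[0,2] = (5 - (-9)) / (2 - 0) = 7
h[-2,0,2] = (7 - (-1/2)) / (2 - (-2)) = 15/8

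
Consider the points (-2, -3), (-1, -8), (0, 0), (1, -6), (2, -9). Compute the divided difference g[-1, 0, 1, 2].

17/6

g[-1,0] = (0 - (-8)) / (0 - (-1)) = 8
g[0,1] = (-6 - 0) / (1 - 0) = -6
g[1,2] = (-9 - (-6)) / (2 - 1) = -3
g[-1,0,1] = (-6 - 8) / (1 - (-1)) = -7
g[0,1,2] = (-3 - (-6)) / (2 - 0) = 3/2
g[-1,0,1,2] = (3/2 - (-7)) / (2 - (-1)) = 17/6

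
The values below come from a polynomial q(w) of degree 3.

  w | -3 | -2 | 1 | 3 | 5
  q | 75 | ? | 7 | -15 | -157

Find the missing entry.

The 4 known values determine q uniquely (degree ≤ 3).
Evaluate each Lagrange basis at w = -2:
L_0(-2) = (-3)·(-5)·(-7)/[(-4)·(-6)·(-8)] = 35/64
L_1(-2) = (1)·(-5)·(-7)/[(4)·(-2)·(-4)] = 35/32
L_2(-2) = (1)·(-3)·(-7)/[(6)·(2)·(-2)] = -7/8
L_3(-2) = (1)·(-3)·(-5)/[(8)·(4)·(2)] = 15/64
Sum: 75·(35/64) + 7·(35/32) + (-15)·(-7/8) + (-157)·(15/64) = 25

25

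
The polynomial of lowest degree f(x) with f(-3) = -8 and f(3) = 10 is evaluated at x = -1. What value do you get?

L_0(-1) = (-4)/[(-6)] = 2/3
L_1(-1) = (2)/[(6)] = 1/3
Sum: (-8)·(2/3) + 10·(1/3) = -2

-2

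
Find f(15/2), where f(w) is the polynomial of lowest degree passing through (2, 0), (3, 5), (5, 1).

Evaluate each Lagrange basis at w = 15/2:
L_0(15/2) = (9/2)·(5/2)/[(-1)·(-3)] = 15/4
L_1(15/2) = (11/2)·(5/2)/[(1)·(-2)] = -55/8
L_2(15/2) = (11/2)·(9/2)/[(3)·(2)] = 33/8
Sum: 0 + 5·(-55/8) + 1·(33/8) = -121/4

-121/4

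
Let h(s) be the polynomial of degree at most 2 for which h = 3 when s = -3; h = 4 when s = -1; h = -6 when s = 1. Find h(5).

Using Newton's divided-difference form:
h[-3,-1] = (4 - 3) / (-1 - (-3)) = 1/2
h[-1,1] = (-6 - 4) / (1 - (-1)) = -5
h[-3,-1,1] = (-5 - 1/2) / (1 - (-3)) = -11/8
h(5) = 3 + (1/2)·(8) + (-11/8)·(8)·(6) = -59

-59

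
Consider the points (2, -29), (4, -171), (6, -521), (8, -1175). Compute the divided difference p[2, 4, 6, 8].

-2

p[2,4] = (-171 - (-29)) / (4 - 2) = -71
p[4,6] = (-521 - (-171)) / (6 - 4) = -175
p[6,8] = (-1175 - (-521)) / (8 - 6) = -327
p[2,4,6] = (-175 - (-71)) / (6 - 2) = -26
p[4,6,8] = (-327 - (-175)) / (8 - 4) = -38
p[2,4,6,8] = (-38 - (-26)) / (8 - 2) = -2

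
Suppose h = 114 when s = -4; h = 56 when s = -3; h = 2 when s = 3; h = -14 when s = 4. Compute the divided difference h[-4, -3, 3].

7

h[-4,-3] = (56 - 114) / (-3 - (-4)) = -58
h[-3,3] = (2 - 56) / (3 - (-3)) = -9
h[-4,-3,3] = (-9 - (-58)) / (3 - (-4)) = 7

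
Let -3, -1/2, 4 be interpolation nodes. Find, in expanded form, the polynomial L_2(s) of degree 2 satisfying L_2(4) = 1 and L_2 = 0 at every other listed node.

L_2(s) = (s + 3)(s + 1/2) / [(7)·(9/2)]
       = (s^2 + (7/2)s + 3/2) / (63/2)

L_2(s) = (2/63)s^2 + (1/9)s + 1/21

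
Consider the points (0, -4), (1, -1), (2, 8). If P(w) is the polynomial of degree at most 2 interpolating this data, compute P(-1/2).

Using Newton's divided-difference form:
P[0,1] = (-1 - (-4)) / (1 - 0) = 3
P[1,2] = (8 - (-1)) / (2 - 1) = 9
P[0,1,2] = (9 - 3) / (2 - 0) = 3
P(-1/2) = -4 + 3·(-1/2) + 3·(-1/2)·(-3/2) = -13/4

-13/4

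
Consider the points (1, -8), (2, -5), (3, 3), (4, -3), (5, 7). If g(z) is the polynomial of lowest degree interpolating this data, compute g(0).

62

Evaluate each Lagrange basis at z = 0:
L_0(0) = (-2)·(-3)·(-4)·(-5)/[(-1)·(-2)·(-3)·(-4)] = 5
L_1(0) = (-1)·(-3)·(-4)·(-5)/[(1)·(-1)·(-2)·(-3)] = -10
L_2(0) = (-1)·(-2)·(-4)·(-5)/[(2)·(1)·(-1)·(-2)] = 10
L_3(0) = (-1)·(-2)·(-3)·(-5)/[(3)·(2)·(1)·(-1)] = -5
L_4(0) = (-1)·(-2)·(-3)·(-4)/[(4)·(3)·(2)·(1)] = 1
Sum: (-8)·(5) + (-5)·(-10) + 3·(10) + (-3)·(-5) + 7·(1) = 62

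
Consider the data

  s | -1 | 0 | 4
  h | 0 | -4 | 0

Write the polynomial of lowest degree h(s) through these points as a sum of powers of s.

h(s) = s^2 - 3s - 4

L_0(s) = s(s - 4) / [5] = (1/5)s^2 - (4/5)s
L_1(s) = (s + 1)(s - 4) / [-4] = -(1/4)s^2 + (3/4)s + 1
L_2(s) = (s + 1)s / [20] = (1/20)s^2 + (1/20)s
h(s) = 0·L_0 + (-4)·L_1 + 0·L_2
  0·L_0(s) = 0
  (-4)·L_1(s) = s^2 - 3s - 4
  0·L_2(s) = 0
Adding term by term: s^2 - 3s - 4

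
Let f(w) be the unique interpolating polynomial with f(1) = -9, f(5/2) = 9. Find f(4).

Evaluate each Lagrange basis at w = 4:
L_0(4) = (3/2)/[(-3/2)] = -1
L_1(4) = (3)/[(3/2)] = 2
Sum: (-9)·(-1) + 9·(2) = 27

27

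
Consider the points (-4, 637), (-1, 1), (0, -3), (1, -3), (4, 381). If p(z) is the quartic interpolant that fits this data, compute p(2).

13

Evaluate each Lagrange basis at z = 2:
L_0(2) = (3)·(2)·(1)·(-2)/[(-3)·(-4)·(-5)·(-8)] = -1/40
L_1(2) = (6)·(2)·(1)·(-2)/[(3)·(-1)·(-2)·(-5)] = 4/5
L_2(2) = (6)·(3)·(1)·(-2)/[(4)·(1)·(-1)·(-4)] = -9/4
L_3(2) = (6)·(3)·(2)·(-2)/[(5)·(2)·(1)·(-3)] = 12/5
L_4(2) = (6)·(3)·(2)·(1)/[(8)·(5)·(4)·(3)] = 3/40
Sum: 637·(-1/40) + 1·(4/5) + (-3)·(-9/4) + (-3)·(12/5) + 381·(3/40) = 13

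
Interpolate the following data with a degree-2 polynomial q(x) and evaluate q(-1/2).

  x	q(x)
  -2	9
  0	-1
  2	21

Evaluate each Lagrange basis at x = -1/2:
L_0(-1/2) = (-1/2)·(-5/2)/[(-2)·(-4)] = 5/32
L_1(-1/2) = (3/2)·(-5/2)/[(2)·(-2)] = 15/16
L_2(-1/2) = (3/2)·(-1/2)/[(4)·(2)] = -3/32
Sum: 9·(5/32) + (-1)·(15/16) + 21·(-3/32) = -3/2

-3/2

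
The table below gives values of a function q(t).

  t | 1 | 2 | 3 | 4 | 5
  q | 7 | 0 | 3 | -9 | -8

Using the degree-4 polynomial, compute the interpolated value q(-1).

Evaluate each Lagrange basis at t = -1:
L_0(-1) = (-3)·(-4)·(-5)·(-6)/[(-1)·(-2)·(-3)·(-4)] = 15
L_1(-1) = (-2)·(-4)·(-5)·(-6)/[(1)·(-1)·(-2)·(-3)] = -40
L_2(-1) = (-2)·(-3)·(-5)·(-6)/[(2)·(1)·(-1)·(-2)] = 45
L_3(-1) = (-2)·(-3)·(-4)·(-6)/[(3)·(2)·(1)·(-1)] = -24
L_4(-1) = (-2)·(-3)·(-4)·(-5)/[(4)·(3)·(2)·(1)] = 5
Sum: 7·(15) + 0 + 3·(45) + (-9)·(-24) + (-8)·(5) = 416

416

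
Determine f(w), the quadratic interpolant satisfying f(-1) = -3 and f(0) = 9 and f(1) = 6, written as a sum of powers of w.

L_0(w) = w(w - 1) / [2] = (1/2)w^2 - (1/2)w
L_1(w) = (w + 1)(w - 1) / [-1] = -w^2 + 1
L_2(w) = (w + 1)w / [2] = (1/2)w^2 + (1/2)w
f(w) = (-3)·L_0 + 9·L_1 + 6·L_2
  (-3)·L_0(w) = -(3/2)w^2 + (3/2)w
  9·L_1(w) = -9w^2 + 9
  6·L_2(w) = 3w^2 + 3w
Adding term by term: -(15/2)w^2 + (9/2)w + 9

f(w) = -(15/2)w^2 + (9/2)w + 9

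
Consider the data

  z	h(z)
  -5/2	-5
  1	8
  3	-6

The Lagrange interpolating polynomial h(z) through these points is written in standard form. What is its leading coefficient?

-150/77

The leading coefficient equals the top divided difference h[-5/2,1,3].
h[-5/2,1] = (8 - (-5)) / (1 - (-5/2)) = 26/7
h[1,3] = (-6 - 8) / (3 - 1) = -7
h[-5/2,1,3] = (-7 - 26/7) / (3 - (-5/2)) = -150/77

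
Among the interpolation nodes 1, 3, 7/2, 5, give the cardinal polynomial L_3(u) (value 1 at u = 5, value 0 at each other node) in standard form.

L_3(u) = (u - 1)(u - 3)(u - 7/2) / [(4)·(2)·(3/2)]
       = (u^3 - (15/2)u^2 + 17u - 21/2) / (12)

L_3(u) = (1/12)u^3 - (5/8)u^2 + (17/12)u - 7/8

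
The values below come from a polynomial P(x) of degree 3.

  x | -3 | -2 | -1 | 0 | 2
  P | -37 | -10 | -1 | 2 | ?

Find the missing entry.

The 4 known values determine P uniquely (degree ≤ 3).
Evaluate each Lagrange basis at x = 2:
L_0(2) = (4)·(3)·(2)/[(-1)·(-2)·(-3)] = -4
L_1(2) = (5)·(3)·(2)/[(1)·(-1)·(-2)] = 15
L_2(2) = (5)·(4)·(2)/[(2)·(1)·(-1)] = -20
L_3(2) = (5)·(4)·(3)/[(3)·(2)·(1)] = 10
Sum: (-37)·(-4) + (-10)·(15) + (-1)·(-20) + 2·(10) = 38

38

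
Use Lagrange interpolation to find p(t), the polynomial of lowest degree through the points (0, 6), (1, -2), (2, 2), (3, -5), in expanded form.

p(t) = -(23/6)t^3 + (35/2)t^2 - (65/3)t + 6

Build the Lagrange basis polynomials:
L_0(t) = (t - 1)(t - 2)(t - 3) / [-6] = -(1/6)t^3 + t^2 - (11/6)t + 1
L_1(t) = t(t - 2)(t - 3) / [2] = (1/2)t^3 - (5/2)t^2 + 3t
L_2(t) = t(t - 1)(t - 3) / [-2] = -(1/2)t^3 + 2t^2 - (3/2)t
L_3(t) = t(t - 1)(t - 2) / [6] = (1/6)t^3 - (1/2)t^2 + (1/3)t
p(t) = 6·L_0 + (-2)·L_1 + 2·L_2 + (-5)·L_3
  6·L_0(t) = -t^3 + 6t^2 - 11t + 6
  (-2)·L_1(t) = -t^3 + 5t^2 - 6t
  2·L_2(t) = -t^3 + 4t^2 - 3t
  (-5)·L_3(t) = -(5/6)t^3 + (5/2)t^2 - (5/3)t
Adding term by term: -(23/6)t^3 + (35/2)t^2 - (65/3)t + 6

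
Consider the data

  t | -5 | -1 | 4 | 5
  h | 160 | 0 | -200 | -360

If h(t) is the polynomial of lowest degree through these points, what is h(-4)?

72

Evaluate each Lagrange basis at t = -4:
L_0(-4) = (-3)·(-8)·(-9)/[(-4)·(-9)·(-10)] = 3/5
L_1(-4) = (1)·(-8)·(-9)/[(4)·(-5)·(-6)] = 3/5
L_2(-4) = (1)·(-3)·(-9)/[(9)·(5)·(-1)] = -3/5
L_3(-4) = (1)·(-3)·(-8)/[(10)·(6)·(1)] = 2/5
Sum: 160·(3/5) + 0 + (-200)·(-3/5) + (-360)·(2/5) = 72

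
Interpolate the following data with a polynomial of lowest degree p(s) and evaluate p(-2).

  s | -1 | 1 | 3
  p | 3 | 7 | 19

Evaluate each Lagrange basis at s = -2:
L_0(-2) = (-3)·(-5)/[(-2)·(-4)] = 15/8
L_1(-2) = (-1)·(-5)/[(2)·(-2)] = -5/4
L_2(-2) = (-1)·(-3)/[(4)·(2)] = 3/8
Sum: 3·(15/8) + 7·(-5/4) + 19·(3/8) = 4

4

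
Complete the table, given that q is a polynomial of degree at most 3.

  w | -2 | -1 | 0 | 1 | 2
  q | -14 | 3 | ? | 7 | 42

2

The 4 known values determine q uniquely (degree ≤ 3).
L_0(0) = (1)·(-1)·(-2)/[(-1)·(-3)·(-4)] = -1/6
L_1(0) = (2)·(-1)·(-2)/[(1)·(-2)·(-3)] = 2/3
L_2(0) = (2)·(1)·(-2)/[(3)·(2)·(-1)] = 2/3
L_3(0) = (2)·(1)·(-1)/[(4)·(3)·(1)] = -1/6
Sum: (-14)·(-1/6) + 3·(2/3) + 7·(2/3) + 42·(-1/6) = 2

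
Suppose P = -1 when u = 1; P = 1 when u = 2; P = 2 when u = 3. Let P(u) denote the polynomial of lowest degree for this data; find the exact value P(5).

Evaluate each Lagrange basis at u = 5:
L_0(5) = (3)·(2)/[(-1)·(-2)] = 3
L_1(5) = (4)·(2)/[(1)·(-1)] = -8
L_2(5) = (4)·(3)/[(2)·(1)] = 6
Sum: (-1)·(3) + 1·(-8) + 2·(6) = 1

1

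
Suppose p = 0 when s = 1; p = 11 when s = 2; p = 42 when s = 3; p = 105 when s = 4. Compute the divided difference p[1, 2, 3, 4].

2

p[1,2] = (11 - 0) / (2 - 1) = 11
p[2,3] = (42 - 11) / (3 - 2) = 31
p[3,4] = (105 - 42) / (4 - 3) = 63
p[1,2,3] = (31 - 11) / (3 - 1) = 10
p[2,3,4] = (63 - 31) / (4 - 2) = 16
p[1,2,3,4] = (16 - 10) / (4 - 1) = 2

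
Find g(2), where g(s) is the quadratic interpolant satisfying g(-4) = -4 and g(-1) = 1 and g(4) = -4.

0

Using Newton's divided-difference form:
g[-4,-1] = (1 - (-4)) / (-1 - (-4)) = 5/3
g[-1,4] = (-4 - 1) / (4 - (-1)) = -1
g[-4,-1,4] = (-1 - 5/3) / (4 - (-4)) = -1/3
g(2) = -4 + (5/3)·(6) + (-1/3)·(6)·(3) = 0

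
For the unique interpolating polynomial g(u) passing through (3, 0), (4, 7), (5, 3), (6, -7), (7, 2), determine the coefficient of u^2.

L_0(u) = (u - 4)(u - 5)(u - 6)(u - 7) / [24] = (1/24)u^4 - (11/12)u^3 + (179/24)u^2 - (319/12)u + 35
L_1(u) = (u - 3)(u - 5)(u - 6)(u - 7) / [-6] = -(1/6)u^4 + (7/2)u^3 - (161/6)u^2 + (177/2)u - 105
L_2(u) = (u - 3)(u - 4)(u - 6)(u - 7) / [4] = (1/4)u^4 - 5u^3 + (145/4)u^2 - (225/2)u + 126
L_3(u) = (u - 3)(u - 4)(u - 5)(u - 7) / [-6] = -(1/6)u^4 + (19/6)u^3 - (131/6)u^2 + (389/6)u - 70
L_4(u) = (u - 3)(u - 4)(u - 5)(u - 6) / [24] = (1/24)u^4 - (3/4)u^3 + (119/24)u^2 - (57/4)u + 15
g(u) = 0·L_0 + 7·L_1 + 3·L_2 + (-7)·L_3 + 2·L_4
Only the coefficient of u^2 is needed; take it from each L_i and combine:
0·(179/24) + 7·(-161/6) + 3·(145/4) + (-7)·(-131/6) + 2·(119/24) = 251/3

251/3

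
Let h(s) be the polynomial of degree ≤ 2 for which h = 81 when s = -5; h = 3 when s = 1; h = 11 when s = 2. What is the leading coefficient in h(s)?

L_0(s) = (s - 1)(s - 2) / [42] = (1/42)s^2 - (1/14)s + 1/21
L_1(s) = (s + 5)(s - 2) / [-6] = -(1/6)s^2 - (1/2)s + 5/3
L_2(s) = (s + 5)(s - 1) / [7] = (1/7)s^2 + (4/7)s - 5/7
h(s) = 81·L_0 + 3·L_1 + 11·L_2
Only the coefficient of s^2 is needed; take it from each L_i and combine:
81·(1/42) + 3·(-1/6) + 11·(1/7) = 3

3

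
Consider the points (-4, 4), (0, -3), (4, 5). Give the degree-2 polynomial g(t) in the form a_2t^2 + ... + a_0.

g(t) = (15/32)t^2 + (1/8)t - 3

Newton's divided differences:
g[-4,0] = (-3 - 4) / (0 - (-4)) = -7/4
g[0,4] = (5 - (-3)) / (4 - 0) = 2
g[-4,0,4] = (2 - (-7/4)) / (4 - (-4)) = 15/32
g(t) = 4 + (-7/4)·(t + 4) + (15/32)·(t + 4)t
Expanding: g(t) = (15/32)t^2 + (1/8)t - 3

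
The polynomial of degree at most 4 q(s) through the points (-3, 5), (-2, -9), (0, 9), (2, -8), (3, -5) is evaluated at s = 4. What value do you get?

Evaluate each Lagrange basis at s = 4:
L_0(4) = (6)·(4)·(2)·(1)/[(-1)·(-3)·(-5)·(-6)] = 8/15
L_1(4) = (7)·(4)·(2)·(1)/[(1)·(-2)·(-4)·(-5)] = -7/5
L_2(4) = (7)·(6)·(2)·(1)/[(3)·(2)·(-2)·(-3)] = 7/3
L_3(4) = (7)·(6)·(4)·(1)/[(5)·(4)·(2)·(-1)] = -21/5
L_4(4) = (7)·(6)·(4)·(2)/[(6)·(5)·(3)·(1)] = 56/15
Sum: 5·(8/15) + (-9)·(-7/5) + 9·(7/3) + (-8)·(-21/5) + (-5)·(56/15) = 256/5

256/5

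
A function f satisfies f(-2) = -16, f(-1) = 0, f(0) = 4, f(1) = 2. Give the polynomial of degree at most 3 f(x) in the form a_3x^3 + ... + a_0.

f(x) = x^3 - 3x^2 + 4

Build the Lagrange basis polynomials:
L_0(x) = (x + 1)x(x - 1) / [-6] = -(1/6)x^3 + (1/6)x
L_1(x) = (x + 2)x(x - 1) / [2] = (1/2)x^3 + (1/2)x^2 - x
L_2(x) = (x + 2)(x + 1)(x - 1) / [-2] = -(1/2)x^3 - x^2 + (1/2)x + 1
L_3(x) = (x + 2)(x + 1)x / [6] = (1/6)x^3 + (1/2)x^2 + (1/3)x
f(x) = (-16)·L_0 + 0·L_1 + 4·L_2 + 2·L_3
  (-16)·L_0(x) = (8/3)x^3 - (8/3)x
  0·L_1(x) = 0
  4·L_2(x) = -2x^3 - 4x^2 + 2x + 4
  2·L_3(x) = (1/3)x^3 + x^2 + (2/3)x
Adding term by term: x^3 - 3x^2 + 4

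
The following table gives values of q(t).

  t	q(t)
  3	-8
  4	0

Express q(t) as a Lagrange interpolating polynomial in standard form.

Build the Lagrange basis polynomials:
L_0(t) = (t - 4) / [-1] = -t + 4
L_1(t) = (t - 3) / [1] = t - 3
q(t) = (-8)·L_0 + 0·L_1
  (-8)·L_0(t) = 8t - 32
  0·L_1(t) = 0
Adding term by term: 8t - 32

q(t) = 8t - 32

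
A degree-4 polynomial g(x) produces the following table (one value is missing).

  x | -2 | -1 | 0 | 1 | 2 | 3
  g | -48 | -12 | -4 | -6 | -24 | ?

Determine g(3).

The 5 known values determine g uniquely (degree ≤ 4).
L_0(3) = (4)·(3)·(2)·(1)/[(-1)·(-2)·(-3)·(-4)] = 1
L_1(3) = (5)·(3)·(2)·(1)/[(1)·(-1)·(-2)·(-3)] = -5
L_2(3) = (5)·(4)·(2)·(1)/[(2)·(1)·(-1)·(-2)] = 10
L_3(3) = (5)·(4)·(3)·(1)/[(3)·(2)·(1)·(-1)] = -10
L_4(3) = (5)·(4)·(3)·(2)/[(4)·(3)·(2)·(1)] = 5
Sum: (-48)·(1) + (-12)·(-5) + (-4)·(10) + (-6)·(-10) + (-24)·(5) = -88

-88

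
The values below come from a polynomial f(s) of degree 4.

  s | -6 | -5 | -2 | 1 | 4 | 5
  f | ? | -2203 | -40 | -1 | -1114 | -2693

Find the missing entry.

The 5 known values determine f uniquely (degree ≤ 4).
Evaluate each Lagrange basis at s = -6:
L_0(-6) = (-4)·(-7)·(-10)·(-11)/[(-3)·(-6)·(-9)·(-10)] = 154/81
L_1(-6) = (-1)·(-7)·(-10)·(-11)/[(3)·(-3)·(-6)·(-7)] = -55/27
L_2(-6) = (-1)·(-4)·(-10)·(-11)/[(6)·(3)·(-3)·(-4)] = 55/27
L_3(-6) = (-1)·(-4)·(-7)·(-11)/[(9)·(6)·(3)·(-1)] = -154/81
L_4(-6) = (-1)·(-4)·(-7)·(-10)/[(10)·(7)·(4)·(1)] = 1
Sum: (-2203)·(154/81) + (-40)·(-55/27) + (-1)·(55/27) + (-1114)·(-154/81) + (-2693)·(1) = -4684

-4684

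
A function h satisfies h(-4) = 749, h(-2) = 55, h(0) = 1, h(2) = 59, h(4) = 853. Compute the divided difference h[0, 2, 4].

h[0,2] = (59 - 1) / (2 - 0) = 29
h[2,4] = (853 - 59) / (4 - 2) = 397
h[0,2,4] = (397 - 29) / (4 - 0) = 92

92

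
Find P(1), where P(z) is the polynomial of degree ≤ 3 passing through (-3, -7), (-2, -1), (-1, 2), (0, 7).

19

L_0(1) = (3)·(2)·(1)/[(-1)·(-2)·(-3)] = -1
L_1(1) = (4)·(2)·(1)/[(1)·(-1)·(-2)] = 4
L_2(1) = (4)·(3)·(1)/[(2)·(1)·(-1)] = -6
L_3(1) = (4)·(3)·(2)/[(3)·(2)·(1)] = 4
Sum: (-7)·(-1) + (-1)·(4) + 2·(-6) + 7·(4) = 19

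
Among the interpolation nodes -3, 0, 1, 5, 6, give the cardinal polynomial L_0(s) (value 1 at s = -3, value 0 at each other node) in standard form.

L_0(s) = (1/864)s^4 - (1/72)s^3 + (41/864)s^2 - (5/144)s

L_0(s) = s(s - 1)(s - 5)(s - 6) / [(-3)·(-4)·(-8)·(-9)]
       = (s^4 - 12s^3 + 41s^2 - 30s) / (864)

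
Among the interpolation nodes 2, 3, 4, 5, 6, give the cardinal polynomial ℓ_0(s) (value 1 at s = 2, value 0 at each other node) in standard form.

ℓ_0(s) = (1/24)s^4 - (3/4)s^3 + (119/24)s^2 - (57/4)s + 15

ℓ_0(s) = (s - 3)(s - 4)(s - 5)(s - 6) / [(-1)·(-2)·(-3)·(-4)]
       = (s^4 - 18s^3 + 119s^2 - 342s + 360) / (24)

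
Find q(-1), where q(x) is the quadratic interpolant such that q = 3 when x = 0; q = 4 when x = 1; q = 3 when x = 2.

0

L_0(-1) = (-2)·(-3)/[(-1)·(-2)] = 3
L_1(-1) = (-1)·(-3)/[(1)·(-1)] = -3
L_2(-1) = (-1)·(-2)/[(2)·(1)] = 1
Sum: 3·(3) + 4·(-3) + 3·(1) = 0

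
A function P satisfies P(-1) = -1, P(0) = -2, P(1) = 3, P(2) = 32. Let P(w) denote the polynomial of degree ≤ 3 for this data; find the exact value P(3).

103

L_0(3) = (3)·(2)·(1)/[(-1)·(-2)·(-3)] = -1
L_1(3) = (4)·(2)·(1)/[(1)·(-1)·(-2)] = 4
L_2(3) = (4)·(3)·(1)/[(2)·(1)·(-1)] = -6
L_3(3) = (4)·(3)·(2)/[(3)·(2)·(1)] = 4
Sum: (-1)·(-1) + (-2)·(4) + 3·(-6) + 32·(4) = 103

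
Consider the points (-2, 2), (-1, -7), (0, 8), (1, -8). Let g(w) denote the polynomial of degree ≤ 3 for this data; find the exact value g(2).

Evaluate each Lagrange basis at w = 2:
L_0(2) = (3)·(2)·(1)/[(-1)·(-2)·(-3)] = -1
L_1(2) = (4)·(2)·(1)/[(1)·(-1)·(-2)] = 4
L_2(2) = (4)·(3)·(1)/[(2)·(1)·(-1)] = -6
L_3(2) = (4)·(3)·(2)/[(3)·(2)·(1)] = 4
Sum: 2·(-1) + (-7)·(4) + 8·(-6) + (-8)·(4) = -110

-110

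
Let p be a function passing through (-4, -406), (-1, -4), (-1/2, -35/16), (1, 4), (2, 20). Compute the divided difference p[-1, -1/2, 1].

1/4

p[-1,-1/2] = (-35/16 - (-4)) / (-1/2 - (-1)) = 29/8
p[-1/2,1] = (4 - (-35/16)) / (1 - (-1/2)) = 33/8
p[-1,-1/2,1] = (33/8 - 29/8) / (1 - (-1)) = 1/4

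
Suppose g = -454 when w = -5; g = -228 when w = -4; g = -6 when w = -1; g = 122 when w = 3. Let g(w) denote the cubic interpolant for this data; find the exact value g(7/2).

192

Evaluate each Lagrange basis at w = 7/2:
L_0(7/2) = (15/2)·(9/2)·(1/2)/[(-1)·(-4)·(-8)] = -135/256
L_1(7/2) = (17/2)·(9/2)·(1/2)/[(1)·(-3)·(-7)] = 51/56
L_2(7/2) = (17/2)·(15/2)·(1/2)/[(4)·(3)·(-4)] = -85/128
L_3(7/2) = (17/2)·(15/2)·(9/2)/[(8)·(7)·(4)] = 2295/1792
Sum: (-454)·(-135/256) + (-228)·(51/56) + (-6)·(-85/128) + 122·(2295/1792) = 192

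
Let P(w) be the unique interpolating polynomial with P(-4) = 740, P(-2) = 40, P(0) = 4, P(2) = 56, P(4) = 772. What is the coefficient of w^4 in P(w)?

The leading coefficient equals the top divided difference P[-4,-2,0,2,4].
P[-4,-2] = (40 - 740) / (-2 - (-4)) = -350
P[-2,0] = (4 - 40) / (0 - (-2)) = -18
P[0,2] = (56 - 4) / (2 - 0) = 26
P[2,4] = (772 - 56) / (4 - 2) = 358
P[-4,-2,0] = (-18 - (-350)) / (0 - (-4)) = 83
P[-2,0,2] = (26 - (-18)) / (2 - (-2)) = 11
P[0,2,4] = (358 - 26) / (4 - 0) = 83
P[-4,-2,0,2] = (11 - 83) / (2 - (-4)) = -12
P[-2,0,2,4] = (83 - 11) / (4 - (-2)) = 12
P[-4,-2,0,2,4] = (12 - (-12)) / (4 - (-4)) = 3

3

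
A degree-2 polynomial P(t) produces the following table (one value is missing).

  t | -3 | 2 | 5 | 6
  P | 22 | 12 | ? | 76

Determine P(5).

54

The 3 known values determine P uniquely (degree ≤ 2).
Evaluate each Lagrange basis at t = 5:
L_0(5) = (3)·(-1)/[(-5)·(-9)] = -1/15
L_1(5) = (8)·(-1)/[(5)·(-4)] = 2/5
L_2(5) = (8)·(3)/[(9)·(4)] = 2/3
Sum: 22·(-1/15) + 12·(2/5) + 76·(2/3) = 54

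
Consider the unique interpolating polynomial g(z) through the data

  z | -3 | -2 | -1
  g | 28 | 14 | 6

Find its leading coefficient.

3

L_0(z) = (z + 2)(z + 1) / [2] = (1/2)z^2 + (3/2)z + 1
L_1(z) = (z + 3)(z + 1) / [-1] = -z^2 - 4z - 3
L_2(z) = (z + 3)(z + 2) / [2] = (1/2)z^2 + (5/2)z + 3
g(z) = 28·L_0 + 14·L_1 + 6·L_2
Only the coefficient of z^2 is needed; take it from each L_i and combine:
28·(1/2) + 14·(-1) + 6·(1/2) = 3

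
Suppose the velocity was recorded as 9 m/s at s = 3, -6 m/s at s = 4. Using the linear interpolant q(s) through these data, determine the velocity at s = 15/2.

Evaluate each Lagrange basis at s = 15/2:
L_0(15/2) = (7/2)/[(-1)] = -7/2
L_1(15/2) = (9/2)/[(1)] = 9/2
Sum: 9·(-7/2) + (-6)·(9/2) = -117/2

-117/2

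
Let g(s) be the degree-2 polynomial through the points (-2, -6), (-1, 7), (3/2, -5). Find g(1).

Evaluate each Lagrange basis at s = 1:
L_0(1) = (2)·(-1/2)/[(-1)·(-7/2)] = -2/7
L_1(1) = (3)·(-1/2)/[(1)·(-5/2)] = 3/5
L_2(1) = (3)·(2)/[(7/2)·(5/2)] = 24/35
Sum: (-6)·(-2/7) + 7·(3/5) + (-5)·(24/35) = 87/35

87/35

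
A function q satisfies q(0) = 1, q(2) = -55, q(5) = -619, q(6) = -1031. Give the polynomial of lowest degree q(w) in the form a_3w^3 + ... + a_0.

q(w) = -4w^3 - 4w^2 - 4w + 1

Newton's divided differences:
q[0,2] = (-55 - 1) / (2 - 0) = -28
q[2,5] = (-619 - (-55)) / (5 - 2) = -188
q[5,6] = (-1031 - (-619)) / (6 - 5) = -412
q[0,2,5] = (-188 - (-28)) / (5 - 0) = -32
q[2,5,6] = (-412 - (-188)) / (6 - 2) = -56
q[0,2,5,6] = (-56 - (-32)) / (6 - 0) = -4
q(w) = 1 + (-28)·w + (-32)·w(w - 2) + (-4)·w(w - 2)(w - 5)
Expanding: q(w) = -4w^3 - 4w^2 - 4w + 1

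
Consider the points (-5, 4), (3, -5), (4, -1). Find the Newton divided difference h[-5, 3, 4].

h[-5,3] = (-5 - 4) / (3 - (-5)) = -9/8
h[3,4] = (-1 - (-5)) / (4 - 3) = 4
h[-5,3,4] = (4 - (-9/8)) / (4 - (-5)) = 41/72

41/72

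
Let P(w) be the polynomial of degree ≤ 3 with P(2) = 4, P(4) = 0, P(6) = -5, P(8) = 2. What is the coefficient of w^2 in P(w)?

Build the Lagrange basis polynomials:
L_0(w) = (w - 4)(w - 6)(w - 8) / [-48] = -(1/48)w^3 + (3/8)w^2 - (13/6)w + 4
L_1(w) = (w - 2)(w - 6)(w - 8) / [16] = (1/16)w^3 - w^2 + (19/4)w - 6
L_2(w) = (w - 2)(w - 4)(w - 8) / [-16] = -(1/16)w^3 + (7/8)w^2 - (7/2)w + 4
L_3(w) = (w - 2)(w - 4)(w - 6) / [48] = (1/48)w^3 - (1/4)w^2 + (11/12)w - 1
P(w) = 4·L_0 + 0·L_1 + (-5)·L_2 + 2·L_3
Only the coefficient of w^2 is needed; take it from each L_i and combine:
4·(3/8) + 0·(-1) + (-5)·(7/8) + 2·(-1/4) = -27/8

-27/8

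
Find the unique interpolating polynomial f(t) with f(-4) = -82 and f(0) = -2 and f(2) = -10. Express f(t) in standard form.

f(t) = -4t^2 + 4t - 2

L_0(t) = t(t - 2) / [24] = (1/24)t^2 - (1/12)t
L_1(t) = (t + 4)(t - 2) / [-8] = -(1/8)t^2 - (1/4)t + 1
L_2(t) = (t + 4)t / [12] = (1/12)t^2 + (1/3)t
f(t) = (-82)·L_0 + (-2)·L_1 + (-10)·L_2
  (-82)·L_0(t) = -(41/12)t^2 + (41/6)t
  (-2)·L_1(t) = (1/4)t^2 + (1/2)t - 2
  (-10)·L_2(t) = -(5/6)t^2 - (10/3)t
Adding term by term: -4t^2 + 4t - 2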